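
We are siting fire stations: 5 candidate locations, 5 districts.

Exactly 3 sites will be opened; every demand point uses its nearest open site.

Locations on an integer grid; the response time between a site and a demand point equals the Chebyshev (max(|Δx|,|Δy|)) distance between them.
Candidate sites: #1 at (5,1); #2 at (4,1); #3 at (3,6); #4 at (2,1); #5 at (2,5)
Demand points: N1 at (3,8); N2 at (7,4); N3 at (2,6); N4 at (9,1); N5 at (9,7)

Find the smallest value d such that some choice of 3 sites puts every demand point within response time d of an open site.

Open {#1, #2, #3}.
  Farthest demand point is N5 at response time 6 (to #1); all others are ≤ 6.
With {#1, #2, #5} the worst case is 6.
With {#1, #3, #4} the worst case is 6.
No size-3 selection achieves below 6.

6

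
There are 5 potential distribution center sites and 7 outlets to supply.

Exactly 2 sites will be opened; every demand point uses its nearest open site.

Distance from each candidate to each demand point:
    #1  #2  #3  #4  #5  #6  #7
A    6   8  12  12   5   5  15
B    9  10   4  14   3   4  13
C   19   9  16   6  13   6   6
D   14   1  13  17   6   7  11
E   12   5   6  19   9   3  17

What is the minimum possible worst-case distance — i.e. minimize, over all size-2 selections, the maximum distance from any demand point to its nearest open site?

Open {B, C}.
  Farthest demand point is #1 at distance 9 (to B); all others are ≤ 9.
With {A, C} the worst case is 12.
With {A, D} the worst case is 12.
No size-2 selection achieves below 9.

9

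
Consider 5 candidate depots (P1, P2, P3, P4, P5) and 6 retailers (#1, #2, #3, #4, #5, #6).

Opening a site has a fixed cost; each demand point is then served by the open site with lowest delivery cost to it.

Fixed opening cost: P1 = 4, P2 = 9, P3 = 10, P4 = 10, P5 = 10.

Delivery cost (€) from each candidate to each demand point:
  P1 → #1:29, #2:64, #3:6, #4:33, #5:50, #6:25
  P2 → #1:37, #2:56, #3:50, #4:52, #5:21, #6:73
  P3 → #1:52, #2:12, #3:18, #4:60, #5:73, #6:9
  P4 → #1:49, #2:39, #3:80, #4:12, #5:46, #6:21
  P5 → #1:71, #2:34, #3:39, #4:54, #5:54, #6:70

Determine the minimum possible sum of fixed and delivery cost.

122

Open {P1, P2, P3, P4}: assign each demand point to its cheapest open site.
  #1→P1 29, #2→P3 12, #3→P1 6, #4→P4 12, #5→P2 21, #6→P3 9
  delivery cost 89, fixed 33 → total 122.
Compare {P1, P2, P3, P4, P5}: delivery cost 89 + fixed 43 = 132.
Compare {P1, P2, P3}: delivery cost 110 + fixed 23 = 133.
Compare {P1, P3, P4}: delivery cost 114 + fixed 24 = 138.
All other subsets cost ≥ 132. Minimum total cost: 122.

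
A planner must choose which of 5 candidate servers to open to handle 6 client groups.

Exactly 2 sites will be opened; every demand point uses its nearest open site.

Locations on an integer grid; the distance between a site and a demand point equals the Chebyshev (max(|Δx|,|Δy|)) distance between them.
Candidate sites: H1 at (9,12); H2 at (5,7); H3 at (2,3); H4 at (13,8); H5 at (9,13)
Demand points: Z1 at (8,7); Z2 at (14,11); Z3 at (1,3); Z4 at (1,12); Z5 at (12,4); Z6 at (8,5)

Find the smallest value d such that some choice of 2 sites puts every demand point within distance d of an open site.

5

Open {H2, H4}.
  Farthest demand point is Z4 at distance 5 (to H2); all others are ≤ 5.
With {H1, H2} the worst case is 7.
With {H2, H5} the worst case is 7.
No size-2 selection achieves below 5.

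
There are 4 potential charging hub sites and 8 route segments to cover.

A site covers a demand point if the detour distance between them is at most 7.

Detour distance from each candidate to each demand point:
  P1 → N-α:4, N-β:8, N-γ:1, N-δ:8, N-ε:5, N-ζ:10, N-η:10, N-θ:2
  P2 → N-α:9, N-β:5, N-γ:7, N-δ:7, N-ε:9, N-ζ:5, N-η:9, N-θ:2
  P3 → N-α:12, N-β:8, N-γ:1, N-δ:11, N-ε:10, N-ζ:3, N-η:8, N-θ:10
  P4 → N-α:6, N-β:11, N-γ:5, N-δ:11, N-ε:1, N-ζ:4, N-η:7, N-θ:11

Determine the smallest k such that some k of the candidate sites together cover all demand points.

Coverage sets (demand points within 7 of each site):
  P1: {N-α, N-γ, N-ε, N-θ}
  P2: {N-β, N-γ, N-δ, N-ζ, N-θ}
  P3: {N-γ, N-ζ}
  P4: {N-α, N-γ, N-ε, N-ζ, N-η}
No single site covers all 8 demand points.
But {P2, P4} covers everything, so the minimum is 2.

2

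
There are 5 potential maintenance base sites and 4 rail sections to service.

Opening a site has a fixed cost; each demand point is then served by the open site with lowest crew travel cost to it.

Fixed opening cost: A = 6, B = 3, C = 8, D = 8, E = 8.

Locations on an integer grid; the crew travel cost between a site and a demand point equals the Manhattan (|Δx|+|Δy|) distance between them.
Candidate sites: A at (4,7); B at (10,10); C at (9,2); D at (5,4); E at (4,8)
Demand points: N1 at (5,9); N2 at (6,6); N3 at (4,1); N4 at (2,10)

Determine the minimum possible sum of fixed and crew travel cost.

Open {A}: assign each demand point to its cheapest open site.
  N1→A 3, N2→A 3, N3→A 6, N4→A 5
  crew travel cost 17, fixed 6 → total 23.
Compare {E}: crew travel cost 17 + fixed 8 = 25.
Compare {A, B}: crew travel cost 17 + fixed 9 = 26.
Compare {B, E}: crew travel cost 17 + fixed 11 = 28.
All other subsets cost ≥ 25. Minimum total cost: 23.

23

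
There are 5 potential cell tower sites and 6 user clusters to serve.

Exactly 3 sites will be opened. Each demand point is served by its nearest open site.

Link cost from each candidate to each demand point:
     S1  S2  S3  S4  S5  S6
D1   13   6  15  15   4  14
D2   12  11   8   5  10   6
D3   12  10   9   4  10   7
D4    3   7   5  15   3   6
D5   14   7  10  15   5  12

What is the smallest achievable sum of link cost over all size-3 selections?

Open {D1, D3, D4}.
  S1→D4 3, S2→D1 6, S3→D4 5, S4→D3 4, S5→D4 3, S6→D4 6  ⇒ total 27.
Compare {D1, D2, D4}: total 28.
Compare {D2, D3, D4}: total 28.
No size-3 selection does better; minimum is 27.

27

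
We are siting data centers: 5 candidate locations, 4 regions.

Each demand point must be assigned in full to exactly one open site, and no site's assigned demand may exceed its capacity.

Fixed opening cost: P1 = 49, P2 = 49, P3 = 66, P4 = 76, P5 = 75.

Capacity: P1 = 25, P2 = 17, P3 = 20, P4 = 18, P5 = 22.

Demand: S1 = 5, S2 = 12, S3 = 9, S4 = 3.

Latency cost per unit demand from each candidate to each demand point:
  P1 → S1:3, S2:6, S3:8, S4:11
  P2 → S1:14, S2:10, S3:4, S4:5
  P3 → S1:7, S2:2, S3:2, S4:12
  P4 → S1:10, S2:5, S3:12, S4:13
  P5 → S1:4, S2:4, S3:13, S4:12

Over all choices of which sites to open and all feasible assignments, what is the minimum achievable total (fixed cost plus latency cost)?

225

Open {P2, P3}; cheapest assignment that respects the capacities:
  P2 (cap 17, load 12): S3, S4 — cost 9×4 + 3×5 = 51
  P3 (cap 20, load 17): S1, S2 — cost 5×7 + 12×2 = 59
  Shipping 110, fixed 115 → total 225.
  Any other capacity-feasible assignment to {P2, P3} ships for at least 110.
Compare {P1, P2}: its best feasible assignment gives total 236.
Compare {P2, P5}: its best feasible assignment gives total 243.
Every other set of open sites that can feasibly serve all demand totals ≥ 236 even under its best assignment. Minimum: 225.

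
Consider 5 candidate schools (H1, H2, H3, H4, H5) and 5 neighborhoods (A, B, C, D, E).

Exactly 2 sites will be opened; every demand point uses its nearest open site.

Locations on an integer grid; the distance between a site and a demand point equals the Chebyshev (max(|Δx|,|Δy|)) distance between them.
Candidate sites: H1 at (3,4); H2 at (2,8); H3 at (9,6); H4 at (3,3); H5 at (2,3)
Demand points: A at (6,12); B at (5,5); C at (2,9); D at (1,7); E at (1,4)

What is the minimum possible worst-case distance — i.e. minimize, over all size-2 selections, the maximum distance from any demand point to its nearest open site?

4

Open {H1, H2}.
  Farthest demand point is A at distance 4 (to H2); all others are ≤ 4.
With {H2, H3} the worst case is 4.
With {H2, H4} the worst case is 4.
No size-2 selection achieves below 4.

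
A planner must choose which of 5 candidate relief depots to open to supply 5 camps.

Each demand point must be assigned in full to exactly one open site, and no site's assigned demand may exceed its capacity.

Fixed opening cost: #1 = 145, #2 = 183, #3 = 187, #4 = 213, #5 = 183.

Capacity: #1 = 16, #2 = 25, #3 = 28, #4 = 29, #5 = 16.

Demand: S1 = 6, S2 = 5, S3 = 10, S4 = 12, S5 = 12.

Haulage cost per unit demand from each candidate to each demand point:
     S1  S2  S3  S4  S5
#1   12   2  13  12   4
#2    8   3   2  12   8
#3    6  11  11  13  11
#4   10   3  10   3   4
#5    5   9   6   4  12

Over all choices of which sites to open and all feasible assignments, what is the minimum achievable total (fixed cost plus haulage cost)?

563

Open {#2, #4}; cheapest assignment that respects the capacities:
  #2 (cap 25, load 21): S1, S2, S3 — cost 6×8 + 5×3 + 10×2 = 83
  #4 (cap 29, load 24): S4, S5 — cost 12×3 + 12×4 = 84
  Shipping 167, fixed 396 → total 563.
  Any other capacity-feasible assignment to {#2, #4} ships for at least 167.
Compare {#4, #5}: its best feasible assignment gives total 585.
Compare {#3, #4}: its best feasible assignment gives total 645.
Every other set of open sites that can feasibly serve all demand totals ≥ 585 even under its best assignment. Minimum: 563.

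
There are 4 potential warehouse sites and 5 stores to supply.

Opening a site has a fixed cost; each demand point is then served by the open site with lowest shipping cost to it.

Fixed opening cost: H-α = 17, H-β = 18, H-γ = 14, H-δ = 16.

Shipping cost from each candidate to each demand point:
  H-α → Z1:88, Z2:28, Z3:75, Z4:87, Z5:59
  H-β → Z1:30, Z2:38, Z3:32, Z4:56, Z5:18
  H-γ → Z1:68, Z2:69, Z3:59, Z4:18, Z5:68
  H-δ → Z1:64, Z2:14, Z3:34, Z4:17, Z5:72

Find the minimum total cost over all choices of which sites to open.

145

Open {H-β, H-δ}: assign each demand point to its cheapest open site.
  Z1→H-β 30, Z2→H-δ 14, Z3→H-β 32, Z4→H-δ 17, Z5→H-β 18
  shipping cost 111, fixed 34 → total 145.
Compare {H-β, H-γ, H-δ}: shipping cost 111 + fixed 48 = 159.
Compare {H-α, H-β, H-δ}: shipping cost 111 + fixed 51 = 162.
Compare {H-β, H-γ}: shipping cost 136 + fixed 32 = 168.
All other subsets cost ≥ 159. Minimum total cost: 145.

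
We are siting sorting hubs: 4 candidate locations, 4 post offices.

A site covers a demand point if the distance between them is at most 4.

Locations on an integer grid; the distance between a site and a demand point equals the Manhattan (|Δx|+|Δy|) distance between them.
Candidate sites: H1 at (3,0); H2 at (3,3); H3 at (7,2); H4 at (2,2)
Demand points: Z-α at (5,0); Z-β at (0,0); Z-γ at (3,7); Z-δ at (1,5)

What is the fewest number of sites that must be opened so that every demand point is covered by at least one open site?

Coverage sets (demand points within 4 of each site):
  H1: {Z-α, Z-β}
  H2: {Z-γ, Z-δ}
  H3: {Z-α}
  H4: {Z-β, Z-δ}
No single site covers all 4 demand points.
But {H1, H2} covers everything, so the minimum is 2.

2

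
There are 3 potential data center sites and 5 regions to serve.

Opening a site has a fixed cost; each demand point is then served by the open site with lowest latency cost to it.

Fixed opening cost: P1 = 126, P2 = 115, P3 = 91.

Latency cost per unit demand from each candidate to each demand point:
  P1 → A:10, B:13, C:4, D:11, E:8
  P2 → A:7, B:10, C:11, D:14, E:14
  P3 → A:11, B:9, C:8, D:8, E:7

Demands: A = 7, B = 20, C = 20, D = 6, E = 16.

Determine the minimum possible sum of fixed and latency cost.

Open {P3}: assign each demand point to its cheapest open site.
  A→P3 7×11=77, B→P3 20×9=180, C→P3 20×8=160, D→P3 6×8=48, E→P3 16×7=112
  latency cost 577, fixed 91 → total 668.
Compare {P1, P3}: latency cost 490 + fixed 217 = 707.
Compare {P1}: latency cost 604 + fixed 126 = 730.
Compare {P2, P3}: latency cost 549 + fixed 206 = 755.
All other subsets cost ≥ 707. Minimum total cost: 668.

668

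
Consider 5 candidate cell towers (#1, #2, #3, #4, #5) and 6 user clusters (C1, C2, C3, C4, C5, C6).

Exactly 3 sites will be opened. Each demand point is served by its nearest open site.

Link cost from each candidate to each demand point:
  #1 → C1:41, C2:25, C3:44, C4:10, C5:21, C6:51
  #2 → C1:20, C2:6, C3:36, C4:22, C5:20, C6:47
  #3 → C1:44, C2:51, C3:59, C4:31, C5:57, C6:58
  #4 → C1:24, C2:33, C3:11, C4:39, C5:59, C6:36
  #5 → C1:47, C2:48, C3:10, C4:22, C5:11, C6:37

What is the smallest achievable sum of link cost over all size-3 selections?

Open {#1, #2, #5}.
  C1→#2 20, C2→#2 6, C3→#5 10, C4→#1 10, C5→#5 11, C6→#5 37  ⇒ total 94.
Compare {#1, #2, #4}: total 103.
Compare {#2, #4, #5}: total 105.
No size-3 selection does better; minimum is 94.

94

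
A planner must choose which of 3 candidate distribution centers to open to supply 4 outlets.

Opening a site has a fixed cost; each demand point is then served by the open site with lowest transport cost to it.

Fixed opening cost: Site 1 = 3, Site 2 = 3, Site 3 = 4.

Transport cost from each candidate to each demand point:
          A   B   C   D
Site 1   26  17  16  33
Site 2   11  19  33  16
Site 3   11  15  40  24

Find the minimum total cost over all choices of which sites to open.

66

Open {Site 1, Site 2}: assign each demand point to its cheapest open site.
  A→Site 2 11, B→Site 1 17, C→Site 1 16, D→Site 2 16
  transport cost 60, fixed 6 → total 66.
Compare {Site 1, Site 2, Site 3}: transport cost 58 + fixed 10 = 68.
Compare {Site 1, Site 3}: transport cost 66 + fixed 7 = 73.
Compare {Site 2}: transport cost 79 + fixed 3 = 82.
All other subsets cost ≥ 68. Minimum total cost: 66.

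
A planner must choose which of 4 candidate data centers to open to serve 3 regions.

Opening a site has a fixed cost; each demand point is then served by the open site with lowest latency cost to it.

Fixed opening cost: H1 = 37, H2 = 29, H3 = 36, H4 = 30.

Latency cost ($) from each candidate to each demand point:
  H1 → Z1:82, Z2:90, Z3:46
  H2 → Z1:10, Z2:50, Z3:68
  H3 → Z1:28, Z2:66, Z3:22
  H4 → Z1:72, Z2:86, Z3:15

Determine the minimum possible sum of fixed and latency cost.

Open {H2, H4}: assign each demand point to its cheapest open site.
  Z1→H2 10, Z2→H2 50, Z3→H4 15
  latency cost 75, fixed 59 → total 134.
Compare {H2, H3}: latency cost 82 + fixed 65 = 147.
Compare {H3}: latency cost 116 + fixed 36 = 152.
Compare {H2}: latency cost 128 + fixed 29 = 157.
All other subsets cost ≥ 147. Minimum total cost: 134.

134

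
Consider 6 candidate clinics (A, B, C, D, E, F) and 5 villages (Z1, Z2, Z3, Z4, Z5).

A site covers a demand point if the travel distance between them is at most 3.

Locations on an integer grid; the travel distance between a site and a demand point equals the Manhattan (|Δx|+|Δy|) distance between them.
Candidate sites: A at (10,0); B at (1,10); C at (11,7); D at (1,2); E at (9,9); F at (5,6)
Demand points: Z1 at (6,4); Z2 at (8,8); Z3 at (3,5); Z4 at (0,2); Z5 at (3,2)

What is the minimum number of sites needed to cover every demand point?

Coverage sets (demand points within 3 of each site):
  A: {}
  B: {}
  C: {}
  D: {Z4, Z5}
  E: {Z2}
  F: {Z1, Z3}
No 2 sites suffice: every size-2 union leaves at least one demand point uncovered.
But {D, E, F} covers everything, so the minimum is 3.

3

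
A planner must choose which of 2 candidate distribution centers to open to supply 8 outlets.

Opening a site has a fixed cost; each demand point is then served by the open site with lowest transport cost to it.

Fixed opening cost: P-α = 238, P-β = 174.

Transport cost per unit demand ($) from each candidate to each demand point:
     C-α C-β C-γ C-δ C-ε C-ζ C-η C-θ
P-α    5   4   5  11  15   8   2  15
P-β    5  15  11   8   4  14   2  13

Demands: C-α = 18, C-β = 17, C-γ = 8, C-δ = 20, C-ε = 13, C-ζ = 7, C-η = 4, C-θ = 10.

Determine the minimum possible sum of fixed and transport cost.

Open {P-α, P-β}: assign each demand point to its cheapest open site.
  C-α→P-α 18×5=90, C-β→P-α 17×4=68, C-γ→P-α 8×5=40, C-δ→P-β 20×8=160, C-ε→P-β 13×4=52, C-ζ→P-α 7×8=56, C-η→P-α 4×2=8, C-θ→P-β 10×13=130
  transport cost 604, fixed 412 → total 1016.
Compare {P-β}: transport cost 881 + fixed 174 = 1055.
Compare {P-α}: transport cost 827 + fixed 238 = 1065.

1016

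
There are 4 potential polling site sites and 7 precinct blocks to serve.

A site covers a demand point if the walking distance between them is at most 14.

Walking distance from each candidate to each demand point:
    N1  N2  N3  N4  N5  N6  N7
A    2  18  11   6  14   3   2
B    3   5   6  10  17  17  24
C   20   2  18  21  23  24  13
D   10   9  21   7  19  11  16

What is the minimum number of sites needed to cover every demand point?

Coverage sets (demand points within 14 of each site):
  A: {N1, N3, N4, N5, N6, N7}
  B: {N1, N2, N3, N4}
  C: {N2, N7}
  D: {N1, N2, N4, N6}
No single site covers all 7 demand points.
But {A, B} covers everything, so the minimum is 2.

2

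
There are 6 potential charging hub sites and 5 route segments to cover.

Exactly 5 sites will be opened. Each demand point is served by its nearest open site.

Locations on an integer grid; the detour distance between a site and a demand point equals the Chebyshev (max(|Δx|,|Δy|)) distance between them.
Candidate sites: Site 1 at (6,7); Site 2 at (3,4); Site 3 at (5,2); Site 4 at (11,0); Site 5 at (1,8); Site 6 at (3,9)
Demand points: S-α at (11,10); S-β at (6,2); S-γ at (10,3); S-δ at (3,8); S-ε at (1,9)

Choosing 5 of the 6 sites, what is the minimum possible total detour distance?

Open {Site 1, Site 3, Site 4, Site 5, Site 6}.
  S-α→Site 1 5, S-β→Site 3 1, S-γ→Site 4 3, S-δ→Site 6 1, S-ε→Site 5 1  ⇒ total 11.
Compare {Site 1, Site 2, Site 3, Site 4, Site 5}: total 12.
Compare {Site 1, Site 2, Site 3, Site 4, Site 6}: total 12.
No size-5 selection does better; minimum is 11.

11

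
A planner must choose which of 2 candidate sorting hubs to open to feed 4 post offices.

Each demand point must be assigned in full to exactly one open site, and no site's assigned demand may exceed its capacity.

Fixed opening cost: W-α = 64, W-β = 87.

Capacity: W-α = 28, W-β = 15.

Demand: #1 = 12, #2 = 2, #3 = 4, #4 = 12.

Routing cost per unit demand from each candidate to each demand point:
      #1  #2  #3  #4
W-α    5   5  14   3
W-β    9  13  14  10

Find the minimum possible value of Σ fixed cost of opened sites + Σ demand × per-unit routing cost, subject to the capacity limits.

313

Open {W-α, W-β}; cheapest assignment that respects the capacities:
  W-α (cap 28, load 26): #1, #2, #4 — cost 12×5 + 2×5 + 12×3 = 106
  W-β (cap 15, load 4): #3 — cost 4×14 = 56
  Shipping 162, fixed 151 → total 313.
  Any other capacity-feasible assignment to {W-α, W-β} ships for at least 162.
Total demand is 30 and no other set of sites has combined capacity ≥ 30, so {W-α, W-β} is the only feasible choice of open sites. Minimum: 313.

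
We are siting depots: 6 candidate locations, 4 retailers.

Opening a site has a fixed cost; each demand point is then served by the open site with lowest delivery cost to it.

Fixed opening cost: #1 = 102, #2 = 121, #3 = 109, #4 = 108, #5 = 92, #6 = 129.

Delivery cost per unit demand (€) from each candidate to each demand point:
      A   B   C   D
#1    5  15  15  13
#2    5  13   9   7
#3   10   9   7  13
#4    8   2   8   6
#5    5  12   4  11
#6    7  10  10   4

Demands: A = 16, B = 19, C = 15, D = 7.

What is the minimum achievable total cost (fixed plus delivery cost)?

420

Open {#4, #5}: assign each demand point to its cheapest open site.
  A→#5 16×5=80, B→#4 19×2=38, C→#5 15×4=60, D→#4 7×6=42
  delivery cost 220, fixed 200 → total 420.
Compare {#4}: delivery cost 328 + fixed 108 = 436.
Compare {#1, #4}: delivery cost 280 + fixed 210 = 490.
Compare {#2, #4}: delivery cost 280 + fixed 229 = 509.
All other subsets cost ≥ 436. Minimum total cost: 420.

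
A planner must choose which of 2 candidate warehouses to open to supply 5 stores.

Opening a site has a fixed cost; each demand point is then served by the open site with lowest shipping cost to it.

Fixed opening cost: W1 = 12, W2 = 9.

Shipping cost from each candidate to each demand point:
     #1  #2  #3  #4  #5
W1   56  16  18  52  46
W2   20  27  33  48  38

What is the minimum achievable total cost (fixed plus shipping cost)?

Open {W1, W2}: assign each demand point to its cheapest open site.
  #1→W2 20, #2→W1 16, #3→W1 18, #4→W2 48, #5→W2 38
  shipping cost 140, fixed 21 → total 161.
Compare {W2}: shipping cost 166 + fixed 9 = 175.
Compare {W1}: shipping cost 188 + fixed 12 = 200.

161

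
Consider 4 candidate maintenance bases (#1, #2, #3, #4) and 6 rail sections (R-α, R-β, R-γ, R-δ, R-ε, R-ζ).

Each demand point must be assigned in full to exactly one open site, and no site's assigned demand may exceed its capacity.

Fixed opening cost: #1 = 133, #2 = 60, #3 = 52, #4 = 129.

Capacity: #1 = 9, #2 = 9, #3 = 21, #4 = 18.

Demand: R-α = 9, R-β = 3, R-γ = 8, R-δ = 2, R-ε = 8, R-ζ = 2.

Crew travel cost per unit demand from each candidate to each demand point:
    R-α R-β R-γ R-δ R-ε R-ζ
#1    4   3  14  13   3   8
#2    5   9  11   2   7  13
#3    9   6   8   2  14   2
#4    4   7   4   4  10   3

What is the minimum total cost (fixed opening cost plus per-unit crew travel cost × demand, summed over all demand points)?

387

Open {#3, #4}; cheapest assignment that respects the capacities:
  #3 (cap 21, load 15): R-β, R-δ, R-ε, R-ζ — cost 3×6 + 2×2 + 8×14 + 2×2 = 138
  #4 (cap 18, load 17): R-α, R-γ — cost 9×4 + 8×4 = 68
  Shipping 206, fixed 181 → total 387.
  Any other capacity-feasible assignment to {#3, #4} ships for at least 206.
Compare {#2, #3, #4}: its best feasible assignment gives total 391.
Compare {#1, #2, #3}: its best feasible assignment gives total 404.
Every other set of open sites that can feasibly serve all demand totals ≥ 391 even under its best assignment. Minimum: 387.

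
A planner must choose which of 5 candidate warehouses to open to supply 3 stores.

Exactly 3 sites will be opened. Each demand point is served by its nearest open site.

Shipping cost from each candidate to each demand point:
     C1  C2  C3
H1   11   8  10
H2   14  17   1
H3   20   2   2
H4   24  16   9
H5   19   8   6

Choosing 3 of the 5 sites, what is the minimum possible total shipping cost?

14

Open {H1, H2, H3}.
  C1→H1 11, C2→H3 2, C3→H2 1  ⇒ total 14.
Compare {H1, H3, H4}: total 15.
Compare {H1, H3, H5}: total 15.
No size-3 selection does better; minimum is 14.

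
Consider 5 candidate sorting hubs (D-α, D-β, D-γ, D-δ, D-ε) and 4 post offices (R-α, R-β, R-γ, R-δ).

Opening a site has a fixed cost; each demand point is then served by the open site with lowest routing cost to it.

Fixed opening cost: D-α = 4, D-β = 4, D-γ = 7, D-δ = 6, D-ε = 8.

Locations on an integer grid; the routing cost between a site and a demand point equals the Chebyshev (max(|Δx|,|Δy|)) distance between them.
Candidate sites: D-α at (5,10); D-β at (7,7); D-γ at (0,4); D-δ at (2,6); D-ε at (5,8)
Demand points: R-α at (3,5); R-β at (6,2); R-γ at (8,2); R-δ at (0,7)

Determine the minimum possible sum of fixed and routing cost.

Open {D-δ}: assign each demand point to its cheapest open site.
  R-α→D-δ 1, R-β→D-δ 4, R-γ→D-δ 6, R-δ→D-δ 2
  routing cost 13, fixed 6 → total 19.
Compare {D-β, D-δ}: routing cost 12 + fixed 10 = 22.
Compare {D-α, D-δ}: routing cost 13 + fixed 10 = 23.
Compare {D-β}: routing cost 21 + fixed 4 = 25.
All other subsets cost ≥ 22. Minimum total cost: 19.

19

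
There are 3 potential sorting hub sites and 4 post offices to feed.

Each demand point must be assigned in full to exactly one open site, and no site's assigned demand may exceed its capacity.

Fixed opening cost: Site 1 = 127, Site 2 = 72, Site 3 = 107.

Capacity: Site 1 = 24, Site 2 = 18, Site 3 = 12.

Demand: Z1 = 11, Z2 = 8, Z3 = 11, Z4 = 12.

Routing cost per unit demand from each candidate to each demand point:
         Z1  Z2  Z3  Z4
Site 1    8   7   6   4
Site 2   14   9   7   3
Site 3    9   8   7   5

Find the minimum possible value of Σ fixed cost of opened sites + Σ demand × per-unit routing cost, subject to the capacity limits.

Open {Site 1, Site 2, Site 3}; cheapest assignment that respects the capacities:
  Site 1 (cap 24, load 22): Z1, Z3 — cost 11×8 + 11×6 = 154
  Site 2 (cap 18, load 12): Z4 — cost 12×3 = 36
  Site 3 (cap 12, load 8): Z2 — cost 8×8 = 64
  Shipping 254, fixed 306 → total 560.
  Any other capacity-feasible assignment to {Site 1, Site 2, Site 3} ships for at least 254.
Total demand is 42; every other set of sites either has combined capacity below 42 or cannot fit the demands without splitting one across sites, so {Site 1, Site 2, Site 3} is the only feasible choice of open sites. Minimum: 560.

560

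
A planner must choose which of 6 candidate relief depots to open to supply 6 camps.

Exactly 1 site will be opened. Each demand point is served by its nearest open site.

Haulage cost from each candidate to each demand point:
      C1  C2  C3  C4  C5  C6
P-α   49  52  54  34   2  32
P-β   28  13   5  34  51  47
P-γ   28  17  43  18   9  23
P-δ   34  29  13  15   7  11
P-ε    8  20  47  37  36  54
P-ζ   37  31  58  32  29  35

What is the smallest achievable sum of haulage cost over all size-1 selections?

109

Open {P-δ}.
  C1→P-δ 34, C2→P-δ 29, C3→P-δ 13, C4→P-δ 15, C5→P-δ 7, C6→P-δ 11  ⇒ total 109.
Compare {P-γ}: total 138.
Compare {P-β}: total 178.
No size-1 selection does better; minimum is 109.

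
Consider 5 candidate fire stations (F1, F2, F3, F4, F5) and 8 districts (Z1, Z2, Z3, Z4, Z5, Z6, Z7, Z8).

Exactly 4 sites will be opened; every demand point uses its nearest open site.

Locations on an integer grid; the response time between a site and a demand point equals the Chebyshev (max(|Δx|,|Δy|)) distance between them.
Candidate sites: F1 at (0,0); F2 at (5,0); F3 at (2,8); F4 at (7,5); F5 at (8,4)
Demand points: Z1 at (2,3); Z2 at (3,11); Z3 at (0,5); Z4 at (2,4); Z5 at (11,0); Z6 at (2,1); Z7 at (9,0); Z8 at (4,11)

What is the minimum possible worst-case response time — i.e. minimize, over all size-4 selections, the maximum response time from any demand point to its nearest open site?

Open {F1, F2, F3, F5}.
  Farthest demand point is Z4 at response time 4 (to F1); all others are ≤ 4.
With {F1, F3, F4, F5} the worst case is 4.
With {F2, F3, F4, F5} the worst case is 4.
No size-4 selection achieves below 4.

4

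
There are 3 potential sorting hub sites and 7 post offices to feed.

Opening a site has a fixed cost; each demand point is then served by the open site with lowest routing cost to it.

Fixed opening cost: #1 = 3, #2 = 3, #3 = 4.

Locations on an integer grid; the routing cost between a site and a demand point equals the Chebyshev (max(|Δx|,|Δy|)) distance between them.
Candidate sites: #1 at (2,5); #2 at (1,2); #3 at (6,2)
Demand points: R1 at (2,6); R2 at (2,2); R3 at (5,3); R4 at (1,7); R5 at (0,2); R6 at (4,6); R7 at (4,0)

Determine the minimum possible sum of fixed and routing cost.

Open {#1, #2}: assign each demand point to its cheapest open site.
  R1→#1 1, R2→#2 1, R3→#1 3, R4→#1 2, R5→#2 1, R6→#1 2, R7→#2 3
  routing cost 13, fixed 6 → total 19.
Compare {#1, #2, #3}: routing cost 10 + fixed 10 = 20.
Compare {#1, #3}: routing cost 14 + fixed 7 = 21.
Compare {#1}: routing cost 19 + fixed 3 = 22.
All other subsets cost ≥ 20. Minimum total cost: 19.

19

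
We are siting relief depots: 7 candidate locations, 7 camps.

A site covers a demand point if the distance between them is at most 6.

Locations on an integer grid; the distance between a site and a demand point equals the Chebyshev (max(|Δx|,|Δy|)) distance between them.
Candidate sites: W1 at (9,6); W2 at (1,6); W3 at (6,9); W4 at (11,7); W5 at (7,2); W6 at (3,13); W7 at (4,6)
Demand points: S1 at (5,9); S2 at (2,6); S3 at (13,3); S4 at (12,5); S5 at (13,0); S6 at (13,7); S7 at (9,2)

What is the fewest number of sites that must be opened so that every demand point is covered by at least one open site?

Coverage sets (demand points within 6 of each site):
  W1: {S1, S3, S4, S5, S6, S7}
  W2: {S1, S2}
  W3: {S1, S2, S4}
  W4: {S1, S3, S4, S6, S7}
  W5: {S2, S3, S4, S5, S6, S7}
  W6: {S1}
  W7: {S1, S2, S7}
No single site covers all 7 demand points.
But {W1, W2} covers everything, so the minimum is 2.

2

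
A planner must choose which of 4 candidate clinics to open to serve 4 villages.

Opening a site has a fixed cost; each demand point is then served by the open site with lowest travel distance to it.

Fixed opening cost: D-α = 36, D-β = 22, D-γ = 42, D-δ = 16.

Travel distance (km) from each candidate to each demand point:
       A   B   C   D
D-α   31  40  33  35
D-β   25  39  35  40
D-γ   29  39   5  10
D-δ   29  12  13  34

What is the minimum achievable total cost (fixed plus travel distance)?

Open {D-δ}: assign each demand point to its cheapest open site.
  A→D-δ 29, B→D-δ 12, C→D-δ 13, D→D-δ 34
  travel distance 88, fixed 16 → total 104.
Compare {D-γ, D-δ}: travel distance 56 + fixed 58 = 114.
Compare {D-β, D-δ}: travel distance 84 + fixed 38 = 122.
Compare {D-γ}: travel distance 83 + fixed 42 = 125.
All other subsets cost ≥ 114. Minimum total cost: 104.

104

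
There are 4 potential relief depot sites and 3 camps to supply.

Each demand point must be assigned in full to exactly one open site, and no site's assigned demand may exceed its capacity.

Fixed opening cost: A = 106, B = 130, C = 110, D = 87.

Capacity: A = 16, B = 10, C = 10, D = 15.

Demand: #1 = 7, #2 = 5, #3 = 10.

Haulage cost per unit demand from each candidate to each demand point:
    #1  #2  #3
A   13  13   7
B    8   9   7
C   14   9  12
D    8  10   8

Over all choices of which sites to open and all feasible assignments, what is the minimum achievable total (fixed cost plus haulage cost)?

Open {A, D}; cheapest assignment that respects the capacities:
  A (cap 16, load 10): #3 — cost 10×7 = 70
  D (cap 15, load 12): #1, #2 — cost 7×8 + 5×10 = 106
  Shipping 176, fixed 193 → total 369.
  Any other capacity-feasible assignment to {A, D} ships for at least 176.
Compare {B, D}: its best feasible assignment gives total 393.
Compare {C, D}: its best feasible assignment gives total 423.
Every other set of open sites that can feasibly serve all demand totals ≥ 393 even under its best assignment. Minimum: 369.

369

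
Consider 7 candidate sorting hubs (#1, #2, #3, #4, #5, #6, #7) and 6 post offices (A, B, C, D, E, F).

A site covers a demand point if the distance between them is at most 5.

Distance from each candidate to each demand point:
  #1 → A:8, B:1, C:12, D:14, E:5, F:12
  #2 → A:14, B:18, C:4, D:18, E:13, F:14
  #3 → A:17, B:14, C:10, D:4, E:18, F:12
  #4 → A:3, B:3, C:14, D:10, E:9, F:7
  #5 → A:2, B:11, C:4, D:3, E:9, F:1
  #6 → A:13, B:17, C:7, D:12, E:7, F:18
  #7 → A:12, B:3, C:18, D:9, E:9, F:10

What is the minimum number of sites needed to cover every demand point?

Coverage sets (demand points within 5 of each site):
  #1: {B, E}
  #2: {C}
  #3: {D}
  #4: {A, B}
  #5: {A, C, D, F}
  #6: {}
  #7: {B}
No single site covers all 6 demand points.
But {#1, #5} covers everything, so the minimum is 2.

2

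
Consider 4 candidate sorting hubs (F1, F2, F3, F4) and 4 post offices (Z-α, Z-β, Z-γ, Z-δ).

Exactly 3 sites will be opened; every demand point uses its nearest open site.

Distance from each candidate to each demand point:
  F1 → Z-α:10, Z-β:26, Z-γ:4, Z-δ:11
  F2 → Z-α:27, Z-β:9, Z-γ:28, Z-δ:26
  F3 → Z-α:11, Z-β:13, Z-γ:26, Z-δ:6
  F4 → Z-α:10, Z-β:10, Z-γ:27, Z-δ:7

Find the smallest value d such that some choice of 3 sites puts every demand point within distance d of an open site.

Open {F1, F2, F3}.
  Farthest demand point is Z-α at distance 10 (to F1); all others are ≤ 10.
With {F1, F2, F4} the worst case is 10.
With {F1, F3, F4} the worst case is 10.
No size-3 selection achieves below 10.

10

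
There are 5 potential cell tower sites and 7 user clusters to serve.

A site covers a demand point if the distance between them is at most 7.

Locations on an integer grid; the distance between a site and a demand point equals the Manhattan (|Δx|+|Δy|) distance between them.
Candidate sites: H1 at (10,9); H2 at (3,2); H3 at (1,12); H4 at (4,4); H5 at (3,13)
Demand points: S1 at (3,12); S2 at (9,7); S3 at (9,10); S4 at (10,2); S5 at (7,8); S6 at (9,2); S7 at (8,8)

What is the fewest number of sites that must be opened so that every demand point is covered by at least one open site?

Coverage sets (demand points within 7 of each site):
  H1: {S2, S3, S4, S5, S7}
  H2: {S4, S6}
  H3: {S1}
  H4: {S5, S6}
  H5: {S1}
No 2 sites suffice: every size-2 union leaves at least one demand point uncovered.
But {H1, H2, H3} covers everything, so the minimum is 3.

3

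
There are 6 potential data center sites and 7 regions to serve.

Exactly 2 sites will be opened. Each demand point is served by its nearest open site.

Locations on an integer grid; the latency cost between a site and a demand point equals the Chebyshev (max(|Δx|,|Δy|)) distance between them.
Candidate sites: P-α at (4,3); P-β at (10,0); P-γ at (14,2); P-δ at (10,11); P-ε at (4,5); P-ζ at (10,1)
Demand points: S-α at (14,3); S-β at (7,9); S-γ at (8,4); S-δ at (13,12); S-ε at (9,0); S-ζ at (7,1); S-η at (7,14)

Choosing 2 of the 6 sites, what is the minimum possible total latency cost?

Open {P-δ, P-ζ}.
  S-α→P-ζ 4, S-β→P-δ 3, S-γ→P-ζ 3, S-δ→P-δ 3, S-ε→P-ζ 1, S-ζ→P-ζ 3, S-η→P-δ 3  ⇒ total 20.
Compare {P-β, P-δ}: total 21.
Compare {P-γ, P-δ}: total 28.
No size-2 selection does better; minimum is 20.

20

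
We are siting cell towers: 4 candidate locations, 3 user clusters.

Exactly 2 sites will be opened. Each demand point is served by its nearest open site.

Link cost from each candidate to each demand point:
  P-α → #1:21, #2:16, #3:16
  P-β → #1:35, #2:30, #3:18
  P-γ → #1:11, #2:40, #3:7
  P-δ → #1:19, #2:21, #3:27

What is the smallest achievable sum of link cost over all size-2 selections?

Open {P-α, P-γ}.
  #1→P-γ 11, #2→P-α 16, #3→P-γ 7  ⇒ total 34.
Compare {P-γ, P-δ}: total 39.
Compare {P-β, P-γ}: total 48.
No size-2 selection does better; minimum is 34.

34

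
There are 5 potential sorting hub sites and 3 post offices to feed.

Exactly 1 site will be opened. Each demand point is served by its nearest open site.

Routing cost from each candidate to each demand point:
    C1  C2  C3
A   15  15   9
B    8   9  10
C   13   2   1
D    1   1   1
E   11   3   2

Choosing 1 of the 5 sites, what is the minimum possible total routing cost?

Open {D}.
  C1→D 1, C2→D 1, C3→D 1  ⇒ total 3.
Compare {C}: total 16.
Compare {E}: total 16.
No size-1 selection does better; minimum is 3.

3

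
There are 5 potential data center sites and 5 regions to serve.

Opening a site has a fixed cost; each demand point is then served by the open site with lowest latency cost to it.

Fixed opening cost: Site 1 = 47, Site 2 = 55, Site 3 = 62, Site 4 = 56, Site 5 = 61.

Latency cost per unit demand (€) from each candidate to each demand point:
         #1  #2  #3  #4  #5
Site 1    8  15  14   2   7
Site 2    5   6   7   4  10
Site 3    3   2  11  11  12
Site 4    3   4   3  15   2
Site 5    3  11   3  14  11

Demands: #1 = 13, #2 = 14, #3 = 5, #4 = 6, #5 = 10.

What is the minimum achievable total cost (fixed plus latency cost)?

Open {Site 1, Site 4}: assign each demand point to its cheapest open site.
  #1→Site 4 13×3=39, #2→Site 4 14×4=56, #3→Site 4 5×3=15, #4→Site 1 6×2=12, #5→Site 4 10×2=20
  latency cost 142, fixed 103 → total 245.
Compare {Site 2, Site 4}: latency cost 154 + fixed 111 = 265.
Compare {Site 4}: latency cost 220 + fixed 56 = 276.
Compare {Site 1, Site 3, Site 4}: latency cost 114 + fixed 165 = 279.
All other subsets cost ≥ 265. Minimum total cost: 245.

245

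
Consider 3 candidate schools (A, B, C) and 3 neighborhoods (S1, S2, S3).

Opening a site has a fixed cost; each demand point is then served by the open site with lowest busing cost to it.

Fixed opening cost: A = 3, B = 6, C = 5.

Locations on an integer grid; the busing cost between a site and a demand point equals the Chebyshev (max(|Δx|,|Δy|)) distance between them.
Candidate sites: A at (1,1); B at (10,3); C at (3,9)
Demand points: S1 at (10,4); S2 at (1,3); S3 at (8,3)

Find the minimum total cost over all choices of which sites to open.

Open {A, B}: assign each demand point to its cheapest open site.
  S1→B 1, S2→A 2, S3→B 2
  busing cost 5, fixed 9 → total 14.
Compare {B}: busing cost 12 + fixed 6 = 18.
Compare {A, B, C}: busing cost 5 + fixed 14 = 19.
Compare {B, C}: busing cost 9 + fixed 11 = 20.
All other subsets cost ≥ 18. Minimum total cost: 14.

14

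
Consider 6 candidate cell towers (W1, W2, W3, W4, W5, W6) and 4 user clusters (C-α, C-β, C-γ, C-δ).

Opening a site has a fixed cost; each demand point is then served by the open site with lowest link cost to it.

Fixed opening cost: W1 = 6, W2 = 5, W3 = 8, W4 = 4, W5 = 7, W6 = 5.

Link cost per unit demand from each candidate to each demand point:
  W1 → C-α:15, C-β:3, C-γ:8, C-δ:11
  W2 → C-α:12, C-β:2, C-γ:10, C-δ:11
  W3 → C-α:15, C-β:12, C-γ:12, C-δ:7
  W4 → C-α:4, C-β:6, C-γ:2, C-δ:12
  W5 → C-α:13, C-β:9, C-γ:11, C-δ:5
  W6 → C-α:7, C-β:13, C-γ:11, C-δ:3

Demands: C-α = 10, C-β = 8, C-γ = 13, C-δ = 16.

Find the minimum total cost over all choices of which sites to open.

144

Open {W2, W4, W6}: assign each demand point to its cheapest open site.
  C-α→W4 10×4=40, C-β→W2 8×2=16, C-γ→W4 13×2=26, C-δ→W6 16×3=48
  link cost 130, fixed 14 → total 144.
Compare {W1, W2, W4, W6}: link cost 130 + fixed 20 = 150.
Compare {W2, W4, W5, W6}: link cost 130 + fixed 21 = 151.
Compare {W2, W3, W4, W6}: link cost 130 + fixed 22 = 152.
All other subsets cost ≥ 150. Minimum total cost: 144.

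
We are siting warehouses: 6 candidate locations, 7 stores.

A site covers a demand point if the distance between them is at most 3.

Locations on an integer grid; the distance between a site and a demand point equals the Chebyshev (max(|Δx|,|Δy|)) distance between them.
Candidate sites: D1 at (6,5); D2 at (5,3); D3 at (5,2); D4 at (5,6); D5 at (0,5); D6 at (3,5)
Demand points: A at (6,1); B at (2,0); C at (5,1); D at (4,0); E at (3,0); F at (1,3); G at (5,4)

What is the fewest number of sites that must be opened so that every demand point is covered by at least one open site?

2

Coverage sets (demand points within 3 of each site):
  D1: {G}
  D2: {A, B, C, D, E, G}
  D3: {A, B, C, D, E, G}
  D4: {G}
  D5: {F}
  D6: {F, G}
No single site covers all 7 demand points.
But {D2, D5} covers everything, so the minimum is 2.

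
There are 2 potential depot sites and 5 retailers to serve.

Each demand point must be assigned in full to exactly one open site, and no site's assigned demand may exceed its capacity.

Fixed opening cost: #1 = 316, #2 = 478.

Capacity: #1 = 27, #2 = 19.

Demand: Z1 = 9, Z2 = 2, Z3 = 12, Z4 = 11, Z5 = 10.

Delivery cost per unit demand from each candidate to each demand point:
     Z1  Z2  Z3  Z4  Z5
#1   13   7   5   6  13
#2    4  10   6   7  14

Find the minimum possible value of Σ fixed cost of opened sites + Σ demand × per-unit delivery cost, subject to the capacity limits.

1110

Open {#1, #2}; cheapest assignment that respects the capacities:
  #1 (cap 27, load 25): Z2, Z3, Z4 — cost 2×7 + 12×5 + 11×6 = 140
  #2 (cap 19, load 19): Z1, Z5 — cost 9×4 + 10×14 = 176
  Shipping 316, fixed 794 → total 1110.
  Any other capacity-feasible assignment to {#1, #2} ships for at least 316.
Total demand is 44 and no other set of sites has combined capacity ≥ 44, so {#1, #2} is the only feasible choice of open sites. Minimum: 1110.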